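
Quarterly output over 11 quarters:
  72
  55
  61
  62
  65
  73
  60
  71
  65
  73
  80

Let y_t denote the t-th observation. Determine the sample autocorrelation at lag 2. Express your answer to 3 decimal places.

0.114

Mean ȳ = (72 + 55 + 61 + 62 + 65 + 73 + 60 + 71 + 65 + 73 + 80)/11 = 67.0000
Numerator Σ_{t=1}^{9}(y_t−ȳ)(y_{t+2}−ȳ) = 62.0000
Denominator Σ(y_t−ȳ)² = 544.0000
r_2 = 62.0000 / 544.0000 = 0.114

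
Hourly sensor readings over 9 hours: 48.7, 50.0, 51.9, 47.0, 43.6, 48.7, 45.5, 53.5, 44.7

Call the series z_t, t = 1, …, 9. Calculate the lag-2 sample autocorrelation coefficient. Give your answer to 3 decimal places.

0.074

Mean z̄ = (48.7 + 50.0 + 51.9 + 47.0 + 43.6 + 48.7 + 45.5 + 53.5 + 44.7)/9 = 48.1778
Numerator Σ_{t=1}^{7}(z_t−z̄)(z_{t+2}−z̄) = 6.4935
Denominator Σ(z_t−z̄)² = 87.6556
r_2 = 6.4935 / 87.6556 = 0.074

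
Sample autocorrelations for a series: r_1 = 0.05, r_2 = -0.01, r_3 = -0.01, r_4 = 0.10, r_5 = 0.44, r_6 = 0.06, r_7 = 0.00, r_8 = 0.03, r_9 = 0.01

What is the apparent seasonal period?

5

The largest autocorrelation is r_5 = 0.44; the remaining lags stay at or below 0.10.
The dominant spike at lag 5 indicates a seasonal period of 5.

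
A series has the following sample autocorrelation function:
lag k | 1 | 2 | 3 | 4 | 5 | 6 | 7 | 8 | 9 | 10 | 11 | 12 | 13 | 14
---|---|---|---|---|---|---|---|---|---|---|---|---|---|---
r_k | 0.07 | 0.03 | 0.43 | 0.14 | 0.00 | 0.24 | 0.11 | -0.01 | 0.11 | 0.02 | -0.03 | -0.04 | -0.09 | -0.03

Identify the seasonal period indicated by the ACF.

3

The largest autocorrelation is r_3 = 0.43, with a weaker echo at lag 6 (0.24); the remaining lags stay at or below 0.14.
The dominant spike at lag 3 indicates a seasonal period of 3.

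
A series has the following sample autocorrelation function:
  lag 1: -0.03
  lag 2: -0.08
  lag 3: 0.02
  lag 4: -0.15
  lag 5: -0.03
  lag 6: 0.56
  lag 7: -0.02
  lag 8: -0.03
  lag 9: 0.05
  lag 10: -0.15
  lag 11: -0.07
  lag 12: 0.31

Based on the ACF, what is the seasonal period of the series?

6

The largest autocorrelation is r_6 = 0.56, with a weaker echo at lag 12 (0.31); the remaining lags stay at or below 0.05.
The dominant spike at lag 6 indicates a seasonal period of 6.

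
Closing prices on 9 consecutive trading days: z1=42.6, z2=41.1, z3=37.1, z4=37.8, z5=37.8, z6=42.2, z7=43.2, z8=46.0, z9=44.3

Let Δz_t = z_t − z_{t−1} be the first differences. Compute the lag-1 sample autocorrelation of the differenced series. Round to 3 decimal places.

First differences Δz: -1.5, -4.0, 0.7, 0.0, 4.4, 1.0, 2.8, -1.7
Mean of differences = 0.2125
Numerator Σ(Δz_t−Δz̄)(Δz_{t+1}−Δz̄) = 4.5536
Denominator Σ(Δz_t−Δz̄)² = 49.4688
r_1(Δz) = 4.5536 / 49.4688 = 0.092

0.092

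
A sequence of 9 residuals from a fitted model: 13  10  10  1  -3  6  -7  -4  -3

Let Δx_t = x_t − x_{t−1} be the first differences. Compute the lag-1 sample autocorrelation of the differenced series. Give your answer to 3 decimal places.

-0.554

First differences Δx: -3, 0, -9, -4, 9, -13, 3, 1
Mean of differences = -2.0000
Numerator Σ(Δx_t−Δx̄)(Δx_{t+1}−Δx̄) = -185.0000
Denominator Σ(Δx_t−Δx̄)² = 334.0000
r_1(Δx) = -185.0000 / 334.0000 = -0.554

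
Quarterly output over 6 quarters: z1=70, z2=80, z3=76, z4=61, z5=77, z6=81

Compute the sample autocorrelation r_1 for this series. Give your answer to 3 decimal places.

-0.197

Mean z̄ = (70 + 80 + 76 + 61 + 77 + 81)/6 = 74.1667
Deviations from mean: -4.1667, 5.8333, 1.8333, -13.1667, 2.8333, 6.8333
Σ(z_t−z̄)(z_{t+1}−z̄) = (-24.3056) + (10.6944) + (-24.1389) + (-37.3056) + (19.3611) = -55.6944
Denominator Σ(z_t−z̄)² = 282.8333
r_1 = -55.6944 / 282.8333 = -0.197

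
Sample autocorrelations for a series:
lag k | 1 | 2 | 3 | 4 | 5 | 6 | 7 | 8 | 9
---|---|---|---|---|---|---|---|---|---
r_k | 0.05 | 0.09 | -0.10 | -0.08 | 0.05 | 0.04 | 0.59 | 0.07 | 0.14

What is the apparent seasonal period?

The largest autocorrelation is r_7 = 0.59; the remaining lags stay at or below 0.14.
The dominant spike at lag 7 indicates a seasonal period of 7.

7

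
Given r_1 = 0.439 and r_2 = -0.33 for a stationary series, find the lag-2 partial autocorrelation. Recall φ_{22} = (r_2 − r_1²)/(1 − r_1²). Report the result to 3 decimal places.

-0.648

φ_{22} = (r_2 − r_1²) / (1 − r_1²)
r_1² = (0.439)² = 0.192721
Numerator = -0.33 − 0.1927 = -0.5227; denominator = 1 − 0.1927 = 0.8073
φ_{22} = -0.5227 / 0.8073 = -0.648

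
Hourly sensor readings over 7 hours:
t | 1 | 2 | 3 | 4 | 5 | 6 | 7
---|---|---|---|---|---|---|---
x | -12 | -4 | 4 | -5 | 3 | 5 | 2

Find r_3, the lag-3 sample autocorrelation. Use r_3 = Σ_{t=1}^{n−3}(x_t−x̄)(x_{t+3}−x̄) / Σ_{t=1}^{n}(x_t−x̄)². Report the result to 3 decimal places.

0.216

Mean x̄ = (-12 − 4 + 4 − 5 + 3 + 5 + 2)/7 = -1.0000
Deviations from mean: -11.0000, -3.0000, 5.0000, -4.0000, 4.0000, 6.0000, 3.0000
Numerator Σ_{t=1}^{4}(x_t−x̄)(x_{t+3}−x̄) = 50.0000
Denominator Σ(x_t−x̄)² = 232.0000
r_3 = 50.0000 / 232.0000 = 0.216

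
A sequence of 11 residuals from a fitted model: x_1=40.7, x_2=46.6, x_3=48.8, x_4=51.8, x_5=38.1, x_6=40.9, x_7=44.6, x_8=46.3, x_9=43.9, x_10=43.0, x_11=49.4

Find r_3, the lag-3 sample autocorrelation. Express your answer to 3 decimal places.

Mean x̄ = (40.7 + 46.6 + 48.8 + 51.8 + 38.1 + 40.9 + 44.6 + 46.3 + 43.9 + 43.0 + 49.4)/11 = 44.9182
Numerator Σ_{t=1}^{8}(x_t−x̄)(x_{t+3}−x̄) = -56.8101
Denominator Σ(x_t−x̄)² = 172.4964
r_3 = -56.8101 / 172.4964 = -0.329

-0.329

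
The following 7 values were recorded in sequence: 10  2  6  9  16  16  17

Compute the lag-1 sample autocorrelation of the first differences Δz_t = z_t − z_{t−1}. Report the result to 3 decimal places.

First differences Δz: -8, 4, 3, 7, 0, 1
Mean of differences = 1.1667
Numerator Σ(Δz_t−Δz̄)(Δz_{t+1}−Δz̄) = -16.6944
Denominator Σ(Δz_t−Δz̄)² = 130.8333
r_1(Δz) = -16.6944 / 130.8333 = -0.128

-0.128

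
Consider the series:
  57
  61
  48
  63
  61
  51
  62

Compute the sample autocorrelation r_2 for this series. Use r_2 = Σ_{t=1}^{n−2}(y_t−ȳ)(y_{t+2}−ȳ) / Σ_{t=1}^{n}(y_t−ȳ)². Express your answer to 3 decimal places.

Mean ȳ = (57 + 61 + 48 + 63 + 61 + 51 + 62)/7 = 57.5714
Deviations from mean: -0.5714, 3.4286, -9.5714, 5.4286, 3.4286, -6.5714, 4.4286
Σ(y_t−ȳ)(y_{t+2}−ȳ) = (5.4694) + (18.6122) + (-32.8163) + (-35.6735) + (15.1837) = -29.2245
Denominator Σ(y_t−ȳ)² = 207.7143
r_2 = -29.2245 / 207.7143 = -0.141

-0.141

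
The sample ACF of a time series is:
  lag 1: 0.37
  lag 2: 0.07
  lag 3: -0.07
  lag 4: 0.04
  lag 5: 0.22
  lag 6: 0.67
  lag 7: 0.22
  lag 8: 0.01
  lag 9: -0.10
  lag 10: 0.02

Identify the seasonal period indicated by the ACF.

6

The largest autocorrelation is r_6 = 0.67; the remaining lags stay at or below 0.37. The elevated value at lag 1 (0.37), dropping to 0.07 at lag 2, reflects decaying short-term dependence rather than seasonality.
The dominant spike at lag 6 indicates a seasonal period of 6.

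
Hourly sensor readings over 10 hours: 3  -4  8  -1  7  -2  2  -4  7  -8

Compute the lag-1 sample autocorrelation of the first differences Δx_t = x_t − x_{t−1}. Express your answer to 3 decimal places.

First differences Δx: -7, 12, -9, 8, -9, 4, -6, 11, -15
Mean of differences = -1.2222
Numerator Σ(Δx_t−Δx̄)(Δx_{t+1}−Δx̄) = -615.0494
Denominator Σ(Δx_t−Δx̄)² = 803.5556
r_1(Δx) = -615.0494 / 803.5556 = -0.765

-0.765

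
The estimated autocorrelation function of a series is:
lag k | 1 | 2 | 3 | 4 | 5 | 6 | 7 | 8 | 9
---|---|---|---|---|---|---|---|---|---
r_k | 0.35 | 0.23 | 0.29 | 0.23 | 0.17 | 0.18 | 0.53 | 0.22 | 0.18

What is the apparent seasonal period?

The largest autocorrelation is r_7 = 0.53; the remaining lags stay at or below 0.35. The elevated value at lag 1 (0.35), dropping to 0.23 at lag 2, reflects decaying short-term dependence rather than seasonality.
The dominant spike at lag 7 indicates a seasonal period of 7.

7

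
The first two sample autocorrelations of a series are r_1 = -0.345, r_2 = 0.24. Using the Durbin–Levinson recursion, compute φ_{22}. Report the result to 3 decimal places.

0.137

φ_{22} = (r_2 − r_1²) / (1 − r_1²)
r_1² = (-0.345)² = 0.119025
Numerator = 0.24 − 0.1190 = 0.1210; denominator = 1 − 0.1190 = 0.8810
φ_{22} = 0.1210 / 0.8810 = 0.137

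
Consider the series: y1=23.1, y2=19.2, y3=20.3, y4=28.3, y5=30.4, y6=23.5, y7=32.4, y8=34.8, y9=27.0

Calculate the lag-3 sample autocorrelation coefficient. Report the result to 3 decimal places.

Mean ȳ = (23.1 + 19.2 + 20.3 + 28.3 + 30.4 + 23.5 + 32.4 + 34.8 + 27.0)/9 = 26.5556
Σ(y_t−ȳ)(y_{t+3}−ȳ) = (-6.0280) + (-28.2780) + (19.1142) + (10.1953) + (31.6953) + (-1.3580) = 25.3407
Denominator Σ(y_t−ȳ)² = 234.6622
r_3 = 25.3407 / 234.6622 = 0.108

0.108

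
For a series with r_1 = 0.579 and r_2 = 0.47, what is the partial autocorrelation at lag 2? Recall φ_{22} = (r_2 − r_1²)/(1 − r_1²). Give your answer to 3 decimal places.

0.203

φ_{22} = (r_2 − r_1²) / (1 − r_1²)
r_1² = (0.579)² = 0.335241
Numerator = 0.47 − 0.3352 = 0.1348; denominator = 1 − 0.3352 = 0.6648
φ_{22} = 0.1348 / 0.6648 = 0.203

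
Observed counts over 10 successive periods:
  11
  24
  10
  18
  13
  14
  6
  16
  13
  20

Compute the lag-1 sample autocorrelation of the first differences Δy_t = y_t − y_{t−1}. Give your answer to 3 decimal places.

-0.701

First differences Δy: 13, -14, 8, -5, 1, -8, 10, -3, 7
Mean of differences = 1.0000
Numerator Σ(Δy_t−Δȳ)(Δy_{t+1}−Δȳ) = -468.0000
Denominator Σ(Δy_t−Δȳ)² = 668.0000
r_1(Δy) = -468.0000 / 668.0000 = -0.701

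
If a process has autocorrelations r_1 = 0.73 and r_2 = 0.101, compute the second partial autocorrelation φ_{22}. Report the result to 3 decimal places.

φ_{22} = (r_2 − r_1²) / (1 − r_1²)
r_1² = (0.73)² = 0.5329
Numerator = 0.101 − 0.5329 = -0.4319; denominator = 1 − 0.5329 = 0.4671
φ_{22} = -0.4319 / 0.4671 = -0.925

-0.925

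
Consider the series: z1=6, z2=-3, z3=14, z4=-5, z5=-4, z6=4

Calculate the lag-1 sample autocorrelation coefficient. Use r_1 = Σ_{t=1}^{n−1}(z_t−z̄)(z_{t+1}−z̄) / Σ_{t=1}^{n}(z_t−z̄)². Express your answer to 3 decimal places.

Mean z̄ = (6 − 3 + 14 − 5 − 4 + 4)/6 = 2.0000
Σ(z_t−z̄)(z_{t+1}−z̄) = (-20.0000) + (-60.0000) + (-84.0000) + (42.0000) + (-12.0000) = -134.0000
Denominator Σ(z_t−z̄)² = 274.0000
r_1 = -134.0000 / 274.0000 = -0.489

-0.489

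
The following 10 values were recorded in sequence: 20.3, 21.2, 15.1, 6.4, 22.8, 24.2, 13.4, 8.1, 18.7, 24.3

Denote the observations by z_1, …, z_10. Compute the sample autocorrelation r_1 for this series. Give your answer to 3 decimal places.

0.033

Mean z̄ = (20.3 + 21.2 + 15.1 + 6.4 + 22.8 + 24.2 + 13.4 + 8.1 + 18.7 + 24.3)/10 = 17.4500
Numerator Σ_{t=1}^{9}(z_t−z̄)(z_{t+1}−z̄) = 12.2425
Denominator Σ(z_t−z̄)² = 376.3050
r_1 = 12.2425 / 376.3050 = 0.033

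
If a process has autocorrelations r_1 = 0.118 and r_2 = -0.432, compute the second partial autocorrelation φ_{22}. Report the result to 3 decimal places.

φ_{22} = (r_2 − r_1²) / (1 − r_1²)
r_1² = (0.118)² = 0.013924
Numerator = -0.432 − 0.0139 = -0.4459; denominator = 1 − 0.0139 = 0.9861
φ_{22} = -0.4459 / 0.9861 = -0.452

-0.452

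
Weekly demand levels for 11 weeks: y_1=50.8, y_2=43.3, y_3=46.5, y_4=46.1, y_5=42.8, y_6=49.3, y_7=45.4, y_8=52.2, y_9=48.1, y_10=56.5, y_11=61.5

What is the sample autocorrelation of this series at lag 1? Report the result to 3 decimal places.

Mean ȳ = (50.8 + 43.3 + 46.5 + 46.1 + 42.8 + 49.3 + 45.4 + 52.2 + 48.1 + 56.5 + 61.5)/11 = 49.3182
Numerator Σ_{t=1}^{10}(y_t−ȳ)(y_{t+1}−ȳ) = 102.2151
Denominator Σ(y_t−ȳ)² = 324.3164
r_1 = 102.2151 / 324.3164 = 0.315

0.315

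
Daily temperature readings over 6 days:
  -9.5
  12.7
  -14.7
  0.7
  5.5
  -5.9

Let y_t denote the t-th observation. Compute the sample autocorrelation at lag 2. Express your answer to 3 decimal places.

0.059

Mean ȳ = (-9.5 + 12.7 − 14.7 + 0.7 + 5.5 − 5.9)/6 = -1.8667
Deviations from mean: -7.6333, 14.5667, -12.8333, 2.5667, 7.3667, -4.0333
Numerator Σ_{t=1}^{4}(y_t−ȳ)(y_{t+2}−ȳ) = 30.4578
Denominator Σ(y_t−ȳ)² = 512.2733
r_2 = 30.4578 / 512.2733 = 0.059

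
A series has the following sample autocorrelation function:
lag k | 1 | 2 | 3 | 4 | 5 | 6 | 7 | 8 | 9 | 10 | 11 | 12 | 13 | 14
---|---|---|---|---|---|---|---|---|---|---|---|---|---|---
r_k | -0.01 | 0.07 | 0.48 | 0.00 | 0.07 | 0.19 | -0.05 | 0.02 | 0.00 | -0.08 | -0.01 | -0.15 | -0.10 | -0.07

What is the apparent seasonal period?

3

The largest autocorrelation is r_3 = 0.48, with a weaker echo at lag 6 (0.19); the remaining lags stay at or below 0.07.
The dominant spike at lag 3 indicates a seasonal period of 3.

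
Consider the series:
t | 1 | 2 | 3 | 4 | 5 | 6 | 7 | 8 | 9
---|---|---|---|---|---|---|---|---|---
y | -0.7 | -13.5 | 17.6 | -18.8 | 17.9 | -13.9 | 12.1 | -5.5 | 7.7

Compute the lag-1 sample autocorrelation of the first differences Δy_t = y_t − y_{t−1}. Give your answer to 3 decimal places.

-0.932

First differences Δy: -12.8, 31.1, -36.4, 36.7, -31.8, 26.0, -17.6, 13.2
Mean of differences = 1.0500
Numerator Σ(Δy_t−Δȳ)(Δy_{t+1}−Δȳ) = -5559.2825
Denominator Σ(Δy_t−Δȳ)² = 5965.3200
r_1(Δy) = -5559.2825 / 5965.3200 = -0.932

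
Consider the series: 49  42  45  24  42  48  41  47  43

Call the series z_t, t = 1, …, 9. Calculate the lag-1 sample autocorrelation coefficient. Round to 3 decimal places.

-0.132

Mean z̄ = (49 + 42 + 45 + 24 + 42 + 48 + 41 + 47 + 43)/9 = 42.3333
Numerator Σ_{t=1}^{8}(z_t−z̄)(z_{t+1}−z̄) = -58.4444
Denominator Σ(z_t−z̄)² = 444.0000
r_1 = -58.4444 / 444.0000 = -0.132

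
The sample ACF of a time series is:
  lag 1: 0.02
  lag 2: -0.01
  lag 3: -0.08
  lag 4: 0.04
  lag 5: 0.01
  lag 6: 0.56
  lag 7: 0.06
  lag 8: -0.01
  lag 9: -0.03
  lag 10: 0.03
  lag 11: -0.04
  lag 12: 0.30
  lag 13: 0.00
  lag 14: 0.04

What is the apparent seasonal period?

6

The largest autocorrelation is r_6 = 0.56, with a weaker echo at lag 12 (0.30); the remaining lags stay at or below 0.06.
The dominant spike at lag 6 indicates a seasonal period of 6.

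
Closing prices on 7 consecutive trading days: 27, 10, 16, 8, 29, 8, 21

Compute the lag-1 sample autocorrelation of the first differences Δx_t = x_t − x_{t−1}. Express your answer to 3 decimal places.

First differences Δx: -17, 6, -8, 21, -21, 13
Mean of differences = -1.0000
Numerator Σ(Δx_t−Δx̄)(Δx_{t+1}−Δx̄) = -1035.0000
Denominator Σ(Δx_t−Δx̄)² = 1434.0000
r_1(Δx) = -1035.0000 / 1434.0000 = -0.722

-0.722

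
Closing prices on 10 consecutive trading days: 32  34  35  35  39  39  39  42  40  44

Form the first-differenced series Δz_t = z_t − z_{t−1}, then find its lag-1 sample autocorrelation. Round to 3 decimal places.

First differences Δz: 2, 1, 0, 4, 0, 0, 3, -2, 4
Mean of differences = 1.3333
Numerator Σ(Δz_t−Δz̄)(Δz_{t+1}−Δz̄) = -21.7778
Denominator Σ(Δz_t−Δz̄)² = 34.0000
r_1(Δz) = -21.7778 / 34.0000 = -0.641

-0.641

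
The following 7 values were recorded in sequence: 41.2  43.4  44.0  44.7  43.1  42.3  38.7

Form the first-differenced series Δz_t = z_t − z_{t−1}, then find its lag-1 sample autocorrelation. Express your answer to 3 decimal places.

First differences Δz: 2.2, 0.6, 0.7, -1.6, -0.8, -3.6
Mean of differences = -0.4167
Numerator Σ(Δz_t−Δz̄)(Δz_{t+1}−Δz̄) = 4.1481
Denominator Σ(Δz_t−Δz̄)² = 20.8083
r_1(Δz) = 4.1481 / 20.8083 = 0.199

0.199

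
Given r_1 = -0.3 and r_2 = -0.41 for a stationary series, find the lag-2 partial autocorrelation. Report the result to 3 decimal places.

-0.549

φ_{22} = (r_2 − r_1²) / (1 − r_1²)
r_1² = (-0.3)² = 0.09
Numerator = -0.41 − 0.0900 = -0.5000; denominator = 1 − 0.0900 = 0.9100
φ_{22} = -0.5000 / 0.9100 = -0.549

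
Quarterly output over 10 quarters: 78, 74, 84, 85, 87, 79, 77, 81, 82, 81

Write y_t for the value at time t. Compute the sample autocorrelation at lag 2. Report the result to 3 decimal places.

-0.385

Mean ȳ = (78 + 74 + 84 + 85 + 87 + 79 + 77 + 81 + 82 + 81)/10 = 80.8000
Numerator Σ_{t=1}^{8}(y_t−ȳ)(y_{t+2}−ȳ) = -53.6800
Denominator Σ(y_t−ȳ)² = 139.6000
r_2 = -53.6800 / 139.6000 = -0.385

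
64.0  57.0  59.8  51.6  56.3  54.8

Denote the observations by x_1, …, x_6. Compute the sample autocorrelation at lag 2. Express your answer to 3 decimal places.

0.330

Mean x̄ = (64.0 + 57.0 + 59.8 + 51.6 + 56.3 + 54.8)/6 = 57.2500
Σ(x_t−x̄)(x_{t+2}−x̄) = (17.2125) + (1.4125) + (-2.4225) + (13.8425) = 30.0450
Denominator Σ(x_t−x̄)² = 90.9550
r_2 = 30.0450 / 90.9550 = 0.330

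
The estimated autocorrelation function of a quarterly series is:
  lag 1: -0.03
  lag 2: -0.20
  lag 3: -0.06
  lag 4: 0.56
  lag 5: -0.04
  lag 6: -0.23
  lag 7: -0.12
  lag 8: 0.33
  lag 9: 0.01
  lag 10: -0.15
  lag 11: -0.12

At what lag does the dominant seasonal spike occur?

4

The largest autocorrelation is r_4 = 0.56, with a weaker echo at lag 8 (0.33); the remaining lags stay at or below 0.01.
The dominant spike at lag 4 indicates a seasonal period of 4.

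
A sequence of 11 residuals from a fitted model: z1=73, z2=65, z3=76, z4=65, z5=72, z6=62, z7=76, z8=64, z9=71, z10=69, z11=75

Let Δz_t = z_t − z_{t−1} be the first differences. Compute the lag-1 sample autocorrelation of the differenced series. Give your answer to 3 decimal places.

-0.877

First differences Δz: -8, 11, -11, 7, -10, 14, -12, 7, -2, 6
Mean of differences = 0.2000
Numerator Σ(Δz_t−Δz̄)(Δz_{t+1}−Δz̄) = -774.8400
Denominator Σ(Δz_t−Δz̄)² = 883.6000
r_1(Δz) = -774.8400 / 883.6000 = -0.877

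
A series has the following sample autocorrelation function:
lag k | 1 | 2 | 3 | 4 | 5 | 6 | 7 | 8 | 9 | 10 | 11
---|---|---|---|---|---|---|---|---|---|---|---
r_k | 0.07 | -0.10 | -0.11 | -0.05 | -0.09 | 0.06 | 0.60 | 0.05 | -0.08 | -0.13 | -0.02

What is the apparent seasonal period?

The largest autocorrelation is r_7 = 0.60; the remaining lags stay at or below 0.07.
The dominant spike at lag 7 indicates a seasonal period of 7.

7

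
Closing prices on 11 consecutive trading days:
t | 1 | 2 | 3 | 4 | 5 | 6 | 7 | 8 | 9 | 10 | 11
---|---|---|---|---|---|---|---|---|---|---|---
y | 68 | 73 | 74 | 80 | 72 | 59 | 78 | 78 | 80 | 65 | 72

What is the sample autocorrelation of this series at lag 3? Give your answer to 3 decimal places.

-0.372

Mean ȳ = (68 + 73 + 74 + 80 + 72 + 59 + 78 + 78 + 80 + 65 + 72)/11 = 72.6364
Numerator Σ_{t=1}^{8}(y_t−ȳ)(y_{t+3}−ȳ) = -161.6694
Denominator Σ(y_t−ȳ)² = 434.5455
r_3 = -161.6694 / 434.5455 = -0.372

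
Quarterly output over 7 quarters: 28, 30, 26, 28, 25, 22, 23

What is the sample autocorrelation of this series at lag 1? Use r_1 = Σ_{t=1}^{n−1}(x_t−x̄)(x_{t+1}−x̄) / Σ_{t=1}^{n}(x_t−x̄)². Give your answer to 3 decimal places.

0.440

Mean x̄ = (28 + 30 + 26 + 28 + 25 + 22 + 23)/7 = 26.0000
Deviations from mean: 2.0000, 4.0000, 0.0000, 2.0000, -1.0000, -4.0000, -3.0000
Numerator Σ_{t=1}^{6}(x_t−x̄)(x_{t+1}−x̄) = 22.0000
Denominator Σ(x_t−x̄)² = 50.0000
r_1 = 22.0000 / 50.0000 = 0.440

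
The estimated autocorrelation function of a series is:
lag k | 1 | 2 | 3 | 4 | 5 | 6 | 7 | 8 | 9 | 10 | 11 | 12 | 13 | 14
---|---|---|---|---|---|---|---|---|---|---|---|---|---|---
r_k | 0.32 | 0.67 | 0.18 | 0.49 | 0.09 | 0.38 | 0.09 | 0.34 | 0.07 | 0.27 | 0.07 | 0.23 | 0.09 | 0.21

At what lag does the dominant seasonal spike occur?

The largest autocorrelation is r_2 = 0.67, with weaker echoes at lags 4 (0.49), 6 (0.38) and 8 (0.34); the remaining lags stay at or below 0.32.
The dominant spike at lag 2 indicates a seasonal period of 2.

2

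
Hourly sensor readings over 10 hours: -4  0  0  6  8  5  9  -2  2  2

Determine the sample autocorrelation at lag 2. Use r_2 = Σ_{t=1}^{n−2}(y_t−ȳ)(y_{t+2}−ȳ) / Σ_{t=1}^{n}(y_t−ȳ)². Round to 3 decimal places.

0.150

Mean ȳ = (-4 + 0 + 0 + 6 + 8 + 5 + 9 − 2 + 2 + 2)/10 = 2.6000
Numerator Σ_{t=1}^{8}(y_t−ȳ)(y_{t+2}−ȳ) = 24.8800
Denominator Σ(y_t−ȳ)² = 166.4000
r_2 = 24.8800 / 166.4000 = 0.150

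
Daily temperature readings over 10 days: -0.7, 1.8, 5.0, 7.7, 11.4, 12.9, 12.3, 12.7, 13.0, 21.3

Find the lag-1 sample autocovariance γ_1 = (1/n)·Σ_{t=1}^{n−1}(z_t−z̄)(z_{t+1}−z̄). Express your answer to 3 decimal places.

Mean z̄ = (-0.7 + 1.8 + 5.0 + 7.7 + 11.4 + 12.9 + 12.3 + 12.7 + 13.0 + 21.3)/10 = 9.7400
Σ_{t=1}^{9}(z_t−z̄)(z_{t+1}−z̄) = 195.0604
γ_1 = 195.0604 / 10 = 19.506

19.506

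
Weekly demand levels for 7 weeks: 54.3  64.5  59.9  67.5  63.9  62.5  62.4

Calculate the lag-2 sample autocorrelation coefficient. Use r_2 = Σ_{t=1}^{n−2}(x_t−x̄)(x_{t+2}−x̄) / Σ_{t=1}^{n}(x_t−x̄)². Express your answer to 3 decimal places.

Mean x̄ = (54.3 + 64.5 + 59.9 + 67.5 + 63.9 + 62.5 + 62.4)/7 = 62.1429
Deviations from mean: -7.8429, 2.3571, -2.2429, 5.3571, 1.7571, 0.3571, 0.2571
Σ(x_t−x̄)(x_{t+2}−x̄) = (17.5904) + (12.6276) + (-3.9410) + (1.9133) + (0.4518) = 28.6420
Denominator Σ(x_t−x̄)² = 104.0771
r_2 = 28.6420 / 104.0771 = 0.275

0.275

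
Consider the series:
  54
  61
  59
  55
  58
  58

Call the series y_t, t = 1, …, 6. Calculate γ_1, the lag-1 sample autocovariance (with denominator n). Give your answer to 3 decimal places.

-1.958

Mean ȳ = (54 + 61 + 59 + 55 + 58 + 58)/6 = 57.5000
Σ_{t=1}^{5}(y_t−ȳ)(y_{t+1}−ȳ) = -11.7500
γ_1 = -11.7500 / 6 = -1.958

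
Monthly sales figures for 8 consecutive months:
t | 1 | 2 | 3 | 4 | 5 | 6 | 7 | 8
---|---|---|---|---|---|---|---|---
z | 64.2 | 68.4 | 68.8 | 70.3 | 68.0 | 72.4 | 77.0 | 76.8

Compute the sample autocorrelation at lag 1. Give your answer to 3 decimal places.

0.475

Mean z̄ = (64.2 + 68.4 + 68.8 + 70.3 + 68.0 + 72.4 + 77.0 + 76.8)/8 = 70.7375
Deviations from mean: -6.5375, -2.3375, -1.9375, -0.4375, -2.7375, 1.6625, 6.2625, 6.0625
Σ(z_t−z̄)(z_{t+1}−z̄) = (15.2814) + (4.5289) + (0.8477) + (1.1977) + (-4.5511) + (10.4114) + (37.9664) = 65.6823
Denominator Σ(z_t−z̄)² = 138.3788
r_1 = 65.6823 / 138.3788 = 0.475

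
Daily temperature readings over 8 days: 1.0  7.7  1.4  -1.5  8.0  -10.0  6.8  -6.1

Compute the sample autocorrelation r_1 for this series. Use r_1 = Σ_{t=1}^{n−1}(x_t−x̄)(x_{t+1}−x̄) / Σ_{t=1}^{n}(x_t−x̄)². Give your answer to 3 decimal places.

-0.646

Mean x̄ = (1.0 + 7.7 + 1.4 − 1.5 + 8.0 − 10.0 + 6.8 − 6.1)/8 = 0.9125
Numerator Σ_{t=1}^{7}(x_t−x̄)(x_{t+1}−x̄) = -197.2477
Denominator Σ(x_t−x̄)² = 305.2888
r_1 = -197.2477 / 305.2888 = -0.646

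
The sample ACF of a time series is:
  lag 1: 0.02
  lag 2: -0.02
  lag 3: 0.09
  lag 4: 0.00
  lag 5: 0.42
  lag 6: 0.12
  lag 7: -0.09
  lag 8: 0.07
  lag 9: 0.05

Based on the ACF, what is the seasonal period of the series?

5

The largest autocorrelation is r_5 = 0.42; the remaining lags stay at or below 0.12.
The dominant spike at lag 5 indicates a seasonal period of 5.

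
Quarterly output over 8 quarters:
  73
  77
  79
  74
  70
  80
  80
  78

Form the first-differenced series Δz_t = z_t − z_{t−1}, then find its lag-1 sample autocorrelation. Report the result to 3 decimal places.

First differences Δz: 4, 2, -5, -4, 10, 0, -2
Mean of differences = 0.7143
Numerator Σ(Δz_t−Δz̄)(Δz_{t+1}−Δz̄) = -24.6531
Denominator Σ(Δz_t−Δz̄)² = 161.4286
r_1(Δz) = -24.6531 / 161.4286 = -0.153

-0.153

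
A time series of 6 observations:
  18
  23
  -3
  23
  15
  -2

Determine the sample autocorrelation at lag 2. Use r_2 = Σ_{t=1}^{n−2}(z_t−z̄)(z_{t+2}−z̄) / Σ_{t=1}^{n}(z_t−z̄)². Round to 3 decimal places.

-0.236

Mean z̄ = (18 + 23 − 3 + 23 + 15 − 2)/6 = 12.3333
Numerator Σ_{t=1}^{4}(z_t−z̄)(z_{t+2}−z̄) = -166.8889
Denominator Σ(z_t−z̄)² = 707.3333
r_2 = -166.8889 / 707.3333 = -0.236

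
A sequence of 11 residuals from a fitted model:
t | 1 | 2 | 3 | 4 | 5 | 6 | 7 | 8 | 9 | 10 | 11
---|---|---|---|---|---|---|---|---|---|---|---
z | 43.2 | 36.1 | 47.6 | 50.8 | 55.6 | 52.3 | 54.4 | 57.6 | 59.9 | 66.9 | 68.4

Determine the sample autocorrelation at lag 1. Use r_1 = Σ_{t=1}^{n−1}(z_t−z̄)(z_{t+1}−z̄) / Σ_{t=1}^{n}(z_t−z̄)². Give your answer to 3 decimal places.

0.660

Mean z̄ = (43.2 + 36.1 + 47.6 + 50.8 + 55.6 + 52.3 + 54.4 + 57.6 + 59.9 + 66.9 + 68.4)/11 = 53.8909
Numerator Σ_{t=1}^{10}(z_t−z̄)(z_{t+1}−z̄) = 603.8545
Denominator Σ(z_t−z̄)² = 915.2691
r_1 = 603.8545 / 915.2691 = 0.660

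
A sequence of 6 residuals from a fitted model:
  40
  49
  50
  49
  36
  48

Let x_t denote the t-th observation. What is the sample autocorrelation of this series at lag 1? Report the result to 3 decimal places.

Mean x̄ = (40 + 49 + 50 + 49 + 36 + 48)/6 = 45.3333
Deviations from mean: -5.3333, 3.6667, 4.6667, 3.6667, -9.3333, 2.6667
Σ(x_t−x̄)(x_{t+1}−x̄) = (-19.5556) + (17.1111) + (17.1111) + (-34.2222) + (-24.8889) = -44.4444
Denominator Σ(x_t−x̄)² = 171.3333
r_1 = -44.4444 / 171.3333 = -0.259

-0.259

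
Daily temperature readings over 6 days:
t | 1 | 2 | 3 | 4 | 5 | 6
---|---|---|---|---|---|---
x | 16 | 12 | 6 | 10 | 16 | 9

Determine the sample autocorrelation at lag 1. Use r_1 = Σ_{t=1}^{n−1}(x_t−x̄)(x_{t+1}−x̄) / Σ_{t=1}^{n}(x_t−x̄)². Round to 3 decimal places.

-0.129

Mean x̄ = (16 + 12 + 6 + 10 + 16 + 9)/6 = 11.5000
Deviations from mean: 4.5000, 0.5000, -5.5000, -1.5000, 4.5000, -2.5000
Σ(x_t−x̄)(x_{t+1}−x̄) = (2.2500) + (-2.7500) + (8.2500) + (-6.7500) + (-11.2500) = -10.2500
Denominator Σ(x_t−x̄)² = 79.5000
r_1 = -10.2500 / 79.5000 = -0.129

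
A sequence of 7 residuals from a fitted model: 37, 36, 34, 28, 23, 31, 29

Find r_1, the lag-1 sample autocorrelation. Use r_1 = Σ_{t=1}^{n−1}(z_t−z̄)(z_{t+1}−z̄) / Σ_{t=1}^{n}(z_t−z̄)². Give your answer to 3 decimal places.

0.411

Mean z̄ = (37 + 36 + 34 + 28 + 23 + 31 + 29)/7 = 31.1429
Deviations from mean: 5.8571, 4.8571, 2.8571, -3.1429, -8.1429, -0.1429, -2.1429
Σ(z_t−z̄)(z_{t+1}−z̄) = (28.4490) + (13.8776) + (-8.9796) + (25.5918) + (1.1633) + (0.3061) = 60.4082
Denominator Σ(z_t−z̄)² = 146.8571
r_1 = 60.4082 / 146.8571 = 0.411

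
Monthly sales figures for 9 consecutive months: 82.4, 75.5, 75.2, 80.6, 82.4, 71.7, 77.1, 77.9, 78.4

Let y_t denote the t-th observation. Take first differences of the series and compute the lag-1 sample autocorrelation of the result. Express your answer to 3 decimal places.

-0.275

First differences Δy: -6.9, -0.3, 5.4, 1.8, -10.7, 5.4, 0.8, 0.5
Mean of differences = -0.5000
Numerator Σ(Δy_t−Δȳ)(Δy_{t+1}−Δȳ) = -61.2000
Denominator Σ(Δy_t−Δȳ)² = 222.6400
r_1(Δy) = -61.2000 / 222.6400 = -0.275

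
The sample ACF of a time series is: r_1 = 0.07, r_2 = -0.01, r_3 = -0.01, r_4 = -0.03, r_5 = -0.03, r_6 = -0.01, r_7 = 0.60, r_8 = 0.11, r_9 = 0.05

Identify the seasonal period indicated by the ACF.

The largest autocorrelation is r_7 = 0.60; the remaining lags stay at or below 0.11.
The dominant spike at lag 7 indicates a seasonal period of 7.

7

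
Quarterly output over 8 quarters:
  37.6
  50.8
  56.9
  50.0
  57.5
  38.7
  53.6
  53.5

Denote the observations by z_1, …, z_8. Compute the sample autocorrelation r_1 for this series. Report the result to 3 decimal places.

-0.282

Mean z̄ = (37.6 + 50.8 + 56.9 + 50.0 + 57.5 + 38.7 + 53.6 + 53.5)/8 = 49.8250
Deviations from mean: -12.2250, 0.9750, 7.0750, 0.1750, 7.6750, -11.1250, 3.7750, 3.6750
Numerator Σ_{t=1}^{7}(z_t−z̄)(z_{t+1}−z̄) = -115.9481
Denominator Σ(z_t−z̄)² = 410.9150
r_1 = -115.9481 / 410.9150 = -0.282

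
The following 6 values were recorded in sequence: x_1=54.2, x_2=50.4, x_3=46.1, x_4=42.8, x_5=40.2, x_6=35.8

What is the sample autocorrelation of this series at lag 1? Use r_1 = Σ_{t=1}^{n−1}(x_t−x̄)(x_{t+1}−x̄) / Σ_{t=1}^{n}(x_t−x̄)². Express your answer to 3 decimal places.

Mean x̄ = (54.2 + 50.4 + 46.1 + 42.8 + 40.2 + 35.8)/6 = 44.9167
Σ(x_t−x̄)(x_{t+1}−x̄) = (50.9036) + (6.4886) + (-2.5047) + (9.9836) + (43.0003) = 107.8714
Denominator Σ(x_t−x̄)² = 227.4883
r_1 = 107.8714 / 227.4883 = 0.474

0.474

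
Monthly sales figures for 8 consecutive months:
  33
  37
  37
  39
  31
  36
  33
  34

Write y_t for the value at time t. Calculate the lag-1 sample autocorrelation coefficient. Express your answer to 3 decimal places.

-0.240

Mean ȳ = (33 + 37 + 37 + 39 + 31 + 36 + 33 + 34)/8 = 35.0000
Deviations from mean: -2.0000, 2.0000, 2.0000, 4.0000, -4.0000, 1.0000, -2.0000, -1.0000
Numerator Σ_{t=1}^{7}(y_t−ȳ)(y_{t+1}−ȳ) = -12.0000
Denominator Σ(y_t−ȳ)² = 50.0000
r_1 = -12.0000 / 50.0000 = -0.240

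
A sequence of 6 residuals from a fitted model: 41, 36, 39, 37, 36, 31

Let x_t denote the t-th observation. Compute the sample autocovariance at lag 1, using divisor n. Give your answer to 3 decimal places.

Mean x̄ = (41 + 36 + 39 + 37 + 36 + 31)/6 = 36.6667
Σ_{t=1}^{5}(x_t−x̄)(x_{t+1}−x̄) = -0.1111
γ_1 = -0.1111 / 6 = -0.019

-0.019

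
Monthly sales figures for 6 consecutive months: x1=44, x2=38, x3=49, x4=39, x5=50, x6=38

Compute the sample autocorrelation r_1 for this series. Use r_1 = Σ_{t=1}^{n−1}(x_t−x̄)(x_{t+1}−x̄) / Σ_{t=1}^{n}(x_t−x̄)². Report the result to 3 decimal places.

Mean x̄ = (44 + 38 + 49 + 39 + 50 + 38)/6 = 43.0000
Deviations from mean: 1.0000, -5.0000, 6.0000, -4.0000, 7.0000, -5.0000
Numerator Σ_{t=1}^{5}(x_t−x̄)(x_{t+1}−x̄) = -122.0000
Denominator Σ(x_t−x̄)² = 152.0000
r_1 = -122.0000 / 152.0000 = -0.803

-0.803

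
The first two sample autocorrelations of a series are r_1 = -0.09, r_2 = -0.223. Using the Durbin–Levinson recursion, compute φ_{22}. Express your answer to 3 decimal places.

φ_{22} = (r_2 − r_1²) / (1 − r_1²)
r_1² = (-0.09)² = 0.0081
Numerator = -0.223 − 0.0081 = -0.2311; denominator = 1 − 0.0081 = 0.9919
φ_{22} = -0.2311 / 0.9919 = -0.233

-0.233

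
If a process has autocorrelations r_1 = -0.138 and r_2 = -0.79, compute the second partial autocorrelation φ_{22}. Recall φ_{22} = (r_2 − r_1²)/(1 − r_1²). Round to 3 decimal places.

φ_{22} = (r_2 − r_1²) / (1 − r_1²)
r_1² = (-0.138)² = 0.019044
Numerator = -0.79 − 0.0190 = -0.8090; denominator = 1 − 0.0190 = 0.9810
φ_{22} = -0.8090 / 0.9810 = -0.825

-0.825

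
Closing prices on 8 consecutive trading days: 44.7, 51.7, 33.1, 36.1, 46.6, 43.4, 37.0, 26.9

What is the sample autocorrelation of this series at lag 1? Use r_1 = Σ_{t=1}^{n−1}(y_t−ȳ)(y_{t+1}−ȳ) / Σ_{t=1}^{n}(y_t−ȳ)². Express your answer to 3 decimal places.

0.060

Mean ȳ = (44.7 + 51.7 + 33.1 + 36.1 + 46.6 + 43.4 + 37.0 + 26.9)/8 = 39.9375
Deviations from mean: 4.7625, 11.7625, -6.8375, -3.8375, 6.6625, 3.4625, -2.9375, -13.0375
Σ(y_t−ȳ)(y_{t+1}−ȳ) = (56.0189) + (-80.4261) + (26.2389) + (-25.5673) + (23.0689) + (-10.1711) + (38.2977) = 27.4598
Denominator Σ(y_t−ȳ)² = 457.4988
r_1 = 27.4598 / 457.4988 = 0.060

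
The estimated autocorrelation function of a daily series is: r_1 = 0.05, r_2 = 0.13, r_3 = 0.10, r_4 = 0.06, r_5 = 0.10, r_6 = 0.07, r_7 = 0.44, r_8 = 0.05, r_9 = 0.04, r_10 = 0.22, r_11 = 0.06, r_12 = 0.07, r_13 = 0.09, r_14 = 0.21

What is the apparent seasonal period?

7

The largest autocorrelation is r_7 = 0.44; the remaining lags stay at or below 0.22.
The dominant spike at lag 7 indicates a seasonal period of 7.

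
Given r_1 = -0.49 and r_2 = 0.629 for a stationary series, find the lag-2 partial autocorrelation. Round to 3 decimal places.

0.512

φ_{22} = (r_2 − r_1²) / (1 − r_1²)
r_1² = (-0.49)² = 0.2401
Numerator = 0.629 − 0.2401 = 0.3889; denominator = 1 − 0.2401 = 0.7599
φ_{22} = 0.3889 / 0.7599 = 0.512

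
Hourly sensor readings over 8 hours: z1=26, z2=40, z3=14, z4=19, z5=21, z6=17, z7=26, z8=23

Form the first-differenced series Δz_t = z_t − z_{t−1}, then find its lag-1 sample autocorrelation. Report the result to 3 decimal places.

First differences Δz: 14, -26, 5, 2, -4, 9, -3
Mean of differences = -0.4286
Numerator Σ(Δz_t−Δz̄)(Δz_{t+1}−Δz̄) = -561.1837
Denominator Σ(Δz_t−Δz̄)² = 1005.7143
r_1(Δz) = -561.1837 / 1005.7143 = -0.558

-0.558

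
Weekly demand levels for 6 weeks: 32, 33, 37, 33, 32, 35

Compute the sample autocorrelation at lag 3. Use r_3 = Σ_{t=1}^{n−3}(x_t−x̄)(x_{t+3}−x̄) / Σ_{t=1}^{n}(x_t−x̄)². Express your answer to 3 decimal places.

0.345

Mean x̄ = (32 + 33 + 37 + 33 + 32 + 35)/6 = 33.6667
Σ(x_t−x̄)(x_{t+3}−x̄) = (1.1111) + (1.1111) + (4.4444) = 6.6667
Denominator Σ(x_t−x̄)² = 19.3333
r_3 = 6.6667 / 19.3333 = 0.345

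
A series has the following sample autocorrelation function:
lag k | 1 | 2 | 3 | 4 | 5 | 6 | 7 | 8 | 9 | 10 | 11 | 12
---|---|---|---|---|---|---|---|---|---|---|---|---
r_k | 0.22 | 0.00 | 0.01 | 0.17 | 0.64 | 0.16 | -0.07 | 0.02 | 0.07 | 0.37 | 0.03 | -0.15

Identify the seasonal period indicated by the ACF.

5

The largest autocorrelation is r_5 = 0.64, with a weaker echo at lag 10 (0.37); the remaining lags stay at or below 0.22. The elevated value at lag 1 (0.22), dropping to 0.00 at lag 2, reflects decaying short-term dependence rather than seasonality.
The dominant spike at lag 5 indicates a seasonal period of 5.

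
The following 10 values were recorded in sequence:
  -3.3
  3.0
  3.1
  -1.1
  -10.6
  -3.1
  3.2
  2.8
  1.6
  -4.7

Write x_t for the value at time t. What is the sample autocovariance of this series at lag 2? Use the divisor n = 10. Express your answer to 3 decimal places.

Mean x̄ = (-3.3 + 3.0 + 3.1 − 1.1 − 10.6 − 3.1 + 3.2 + 2.8 + 1.6 − 4.7)/10 = -0.9100
Σ_{t=1}^{8}(x_t−x̄)(x_{t+2}−x̄) = -100.4632
γ_2 = -100.4632 / 10 = -10.046

-10.046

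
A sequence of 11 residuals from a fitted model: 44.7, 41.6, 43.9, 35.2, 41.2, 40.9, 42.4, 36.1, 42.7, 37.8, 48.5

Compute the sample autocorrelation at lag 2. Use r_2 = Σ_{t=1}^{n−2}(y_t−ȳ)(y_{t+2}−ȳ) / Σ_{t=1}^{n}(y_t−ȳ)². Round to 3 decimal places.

0.276

Mean ȳ = (44.7 + 41.6 + 43.9 + 35.2 + 41.2 + 40.9 + 42.4 + 36.1 + 42.7 + 37.8 + 48.5)/11 = 41.3636
Numerator Σ_{t=1}^{9}(y_t−ȳ)(y_{t+2}−ȳ) = 41.3983
Denominator Σ(y_t−ȳ)² = 150.0455
r_2 = 41.3983 / 150.0455 = 0.276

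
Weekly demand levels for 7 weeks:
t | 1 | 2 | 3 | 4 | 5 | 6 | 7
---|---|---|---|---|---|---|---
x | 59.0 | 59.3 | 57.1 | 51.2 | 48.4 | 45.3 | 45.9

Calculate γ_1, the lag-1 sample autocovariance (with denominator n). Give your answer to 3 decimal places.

Mean x̄ = (59.0 + 59.3 + 57.1 + 51.2 + 48.4 + 45.3 + 45.9)/7 = 52.3143
Σ_{t=1}^{6}(x_t−x̄)(x_{t+1}−x̄) = 151.6127
γ_1 = 151.6127 / 7 = 21.659

21.659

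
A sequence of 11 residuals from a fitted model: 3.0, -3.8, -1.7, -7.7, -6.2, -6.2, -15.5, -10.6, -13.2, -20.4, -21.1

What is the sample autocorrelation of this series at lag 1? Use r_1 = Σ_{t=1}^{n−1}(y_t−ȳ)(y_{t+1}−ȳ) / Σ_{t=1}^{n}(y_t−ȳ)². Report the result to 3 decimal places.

0.526

Mean ȳ = (3.0 − 3.8 − 1.7 − 7.7 − 6.2 − 6.2 − 15.5 − 10.6 − 13.2 − 20.4 − 21.1)/11 = -9.4000
Numerator Σ_{t=1}^{10}(y_t−ȳ)(y_{t+1}−ȳ) = 304.1900
Denominator Σ(y_t−ȳ)² = 578.7600
r_1 = 304.1900 / 578.7600 = 0.526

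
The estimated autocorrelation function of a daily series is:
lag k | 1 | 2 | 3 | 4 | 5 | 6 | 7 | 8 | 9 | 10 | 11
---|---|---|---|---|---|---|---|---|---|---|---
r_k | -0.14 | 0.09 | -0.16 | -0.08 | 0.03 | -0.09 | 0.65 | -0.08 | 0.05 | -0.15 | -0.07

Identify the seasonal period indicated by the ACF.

7

The largest autocorrelation is r_7 = 0.65; the remaining lags stay at or below 0.09.
The dominant spike at lag 7 indicates a seasonal period of 7.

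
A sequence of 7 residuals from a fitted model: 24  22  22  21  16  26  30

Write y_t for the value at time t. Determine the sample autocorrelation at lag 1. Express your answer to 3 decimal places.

0.140

Mean ȳ = (24 + 22 + 22 + 21 + 16 + 26 + 30)/7 = 23.0000
Deviations from mean: 1.0000, -1.0000, -1.0000, -2.0000, -7.0000, 3.0000, 7.0000
Numerator Σ_{t=1}^{6}(y_t−ȳ)(y_{t+1}−ȳ) = 16.0000
Denominator Σ(y_t−ȳ)² = 114.0000
r_1 = 16.0000 / 114.0000 = 0.140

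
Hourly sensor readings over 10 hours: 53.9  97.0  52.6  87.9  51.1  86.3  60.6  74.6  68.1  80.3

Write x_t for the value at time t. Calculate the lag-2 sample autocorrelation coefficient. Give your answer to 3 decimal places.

0.700

Mean x̄ = (53.9 + 97.0 + 52.6 + 87.9 + 51.1 + 86.3 + 60.6 + 74.6 + 68.1 + 80.3)/10 = 71.2400
Numerator Σ_{t=1}^{8}(x_t−x̄)(x_{t+2}−x̄) = 1707.4308
Denominator Σ(x_t−x̄)² = 2438.1240
r_2 = 1707.4308 / 2438.1240 = 0.700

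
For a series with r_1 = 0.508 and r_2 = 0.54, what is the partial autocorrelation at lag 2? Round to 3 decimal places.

0.380

φ_{22} = (r_2 − r_1²) / (1 − r_1²)
r_1² = (0.508)² = 0.258064
Numerator = 0.54 − 0.2581 = 0.2819; denominator = 1 − 0.2581 = 0.7419
φ_{22} = 0.2819 / 0.7419 = 0.380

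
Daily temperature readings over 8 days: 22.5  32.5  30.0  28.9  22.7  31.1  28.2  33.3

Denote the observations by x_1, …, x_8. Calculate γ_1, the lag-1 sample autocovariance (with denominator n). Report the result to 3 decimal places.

Mean x̄ = (22.5 + 32.5 + 30.0 + 28.9 + 22.7 + 31.1 + 28.2 + 33.3)/8 = 28.6500
Σ_{t=1}^{7}(x_t−x̄)(x_{t+1}−x̄) = -37.4025
γ_1 = -37.4025 / 8 = -4.675

-4.675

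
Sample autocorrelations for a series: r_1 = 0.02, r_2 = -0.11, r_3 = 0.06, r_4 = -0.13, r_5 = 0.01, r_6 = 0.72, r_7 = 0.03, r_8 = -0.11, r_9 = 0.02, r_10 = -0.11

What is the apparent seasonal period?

6

The largest autocorrelation is r_6 = 0.72; the remaining lags stay at or below 0.06.
The dominant spike at lag 6 indicates a seasonal period of 6.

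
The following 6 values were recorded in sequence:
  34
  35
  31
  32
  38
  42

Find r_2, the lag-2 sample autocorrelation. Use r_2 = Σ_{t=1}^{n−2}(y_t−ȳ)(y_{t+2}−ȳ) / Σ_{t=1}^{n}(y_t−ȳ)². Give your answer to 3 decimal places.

-0.323

Mean ȳ = (34 + 35 + 31 + 32 + 38 + 42)/6 = 35.3333
Deviations from mean: -1.3333, -0.3333, -4.3333, -3.3333, 2.6667, 6.6667
Σ(y_t−ȳ)(y_{t+2}−ȳ) = (5.7778) + (1.1111) + (-11.5556) + (-22.2222) = -26.8889
Denominator Σ(y_t−ȳ)² = 83.3333
r_2 = -26.8889 / 83.3333 = -0.323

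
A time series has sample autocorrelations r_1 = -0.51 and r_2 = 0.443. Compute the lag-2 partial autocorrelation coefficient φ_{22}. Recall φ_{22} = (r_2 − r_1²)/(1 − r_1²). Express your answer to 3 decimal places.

φ_{22} = (r_2 − r_1²) / (1 − r_1²)
r_1² = (-0.51)² = 0.2601
Numerator = 0.443 − 0.2601 = 0.1829; denominator = 1 − 0.2601 = 0.7399
φ_{22} = 0.1829 / 0.7399 = 0.247

0.247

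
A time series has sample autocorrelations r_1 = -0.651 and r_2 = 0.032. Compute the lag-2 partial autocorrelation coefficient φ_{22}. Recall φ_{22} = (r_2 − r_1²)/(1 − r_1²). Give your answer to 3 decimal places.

φ_{22} = (r_2 − r_1²) / (1 − r_1²)
r_1² = (-0.651)² = 0.423801
Numerator = 0.032 − 0.4238 = -0.3918; denominator = 1 − 0.4238 = 0.5762
φ_{22} = -0.3918 / 0.5762 = -0.680

-0.680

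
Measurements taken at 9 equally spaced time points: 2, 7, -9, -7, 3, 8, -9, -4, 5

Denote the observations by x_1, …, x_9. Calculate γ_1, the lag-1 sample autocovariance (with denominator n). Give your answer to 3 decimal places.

Mean x̄ = (2 + 7 − 9 − 7 + 3 + 8 − 9 − 4 + 5)/9 = -0.4444
Σ_{t=1}^{8}(x_t−x̄)(x_{t+1}−x̄) = -44.0864
γ_1 = -44.0864 / 9 = -4.898

-4.898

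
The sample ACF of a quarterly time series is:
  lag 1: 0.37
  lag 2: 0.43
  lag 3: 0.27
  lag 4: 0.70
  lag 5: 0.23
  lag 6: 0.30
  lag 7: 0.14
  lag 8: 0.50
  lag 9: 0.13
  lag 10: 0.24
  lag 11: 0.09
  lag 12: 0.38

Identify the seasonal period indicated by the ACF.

4

The largest autocorrelation is r_4 = 0.70, with a weaker echo at lag 8 (0.50); the remaining lags stay at or below 0.43.
The dominant spike at lag 4 indicates a seasonal period of 4.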